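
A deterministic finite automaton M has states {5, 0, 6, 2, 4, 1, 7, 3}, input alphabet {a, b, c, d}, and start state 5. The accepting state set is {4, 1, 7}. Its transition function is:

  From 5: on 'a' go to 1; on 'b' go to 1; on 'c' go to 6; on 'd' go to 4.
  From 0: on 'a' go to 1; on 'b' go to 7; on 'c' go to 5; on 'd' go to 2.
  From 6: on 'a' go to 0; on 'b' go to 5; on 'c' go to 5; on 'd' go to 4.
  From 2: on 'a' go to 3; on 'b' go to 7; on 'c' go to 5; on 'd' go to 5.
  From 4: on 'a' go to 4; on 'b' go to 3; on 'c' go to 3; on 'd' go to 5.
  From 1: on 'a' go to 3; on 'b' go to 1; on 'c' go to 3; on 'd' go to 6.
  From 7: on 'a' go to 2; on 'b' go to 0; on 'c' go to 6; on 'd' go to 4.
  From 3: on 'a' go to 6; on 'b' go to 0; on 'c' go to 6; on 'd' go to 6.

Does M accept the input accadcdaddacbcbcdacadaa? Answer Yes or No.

Yes

Trace: 5 -a-> 1 -c-> 3 -c-> 6 -a-> 0 -d-> 2 -c-> 5 -d-> 4 -a-> 4 -d-> 5 -d-> 4 -a-> 4 -c-> 3 -b-> 0 -c-> 5 -b-> 1 -c-> 3 -d-> 6 -a-> 0 -c-> 5 -a-> 1 -d-> 6 -a-> 0 -a-> 1
End state 1 is accepting.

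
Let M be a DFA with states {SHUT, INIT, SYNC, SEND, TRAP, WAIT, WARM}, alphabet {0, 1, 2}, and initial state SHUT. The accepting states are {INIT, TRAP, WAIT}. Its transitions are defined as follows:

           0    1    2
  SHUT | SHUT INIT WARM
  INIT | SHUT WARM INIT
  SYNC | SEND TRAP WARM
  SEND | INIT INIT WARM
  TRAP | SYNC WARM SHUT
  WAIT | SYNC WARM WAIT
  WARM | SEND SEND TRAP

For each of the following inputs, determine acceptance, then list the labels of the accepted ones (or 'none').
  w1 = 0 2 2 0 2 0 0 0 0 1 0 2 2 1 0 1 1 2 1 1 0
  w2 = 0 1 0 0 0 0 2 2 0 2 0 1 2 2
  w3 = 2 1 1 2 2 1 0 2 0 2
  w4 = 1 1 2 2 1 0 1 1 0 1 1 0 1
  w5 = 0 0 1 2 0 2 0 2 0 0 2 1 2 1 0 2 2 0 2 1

w1, w2, w4

w1: Trace: SHUT -0-> SHUT -2-> WARM -2-> TRAP -0-> SYNC -2-> WARM -0-> SEND -0-> INIT -0-> SHUT -0-> SHUT -1-> INIT -0-> SHUT -2-> WARM -2-> TRAP -1-> WARM -0-> SEND -1-> INIT -1-> WARM -2-> TRAP -1-> WARM -1-> SEND -0-> INIT  → end INIT, accepted
w2: Trace: SHUT -0-> SHUT -1-> INIT -0-> SHUT -0-> SHUT -0-> SHUT -0-> SHUT -2-> WARM -2-> TRAP -0-> SYNC -2-> WARM -0-> SEND -1-> INIT -2-> INIT -2-> INIT  → end INIT, accepted
w3: Trace: SHUT -2-> WARM -1-> SEND -1-> INIT -2-> INIT -2-> INIT -1-> WARM -0-> SEND -2-> WARM -0-> SEND -2-> WARM  → end WARM, rejected
w4: Trace: SHUT -1-> INIT -1-> WARM -2-> TRAP -2-> SHUT -1-> INIT -0-> SHUT -1-> INIT -1-> WARM -0-> SEND -1-> INIT -1-> WARM -0-> SEND -1-> INIT  → end INIT, accepted
w5: Trace: SHUT -0-> SHUT -0-> SHUT -1-> INIT -2-> INIT -0-> SHUT -2-> WARM -0-> SEND -2-> WARM -0-> SEND -0-> INIT -2-> INIT -1-> WARM -2-> TRAP -1-> WARM -0-> SEND -2-> WARM -2-> TRAP -0-> SYNC -2-> WARM -1-> SEND  → end SEND, rejected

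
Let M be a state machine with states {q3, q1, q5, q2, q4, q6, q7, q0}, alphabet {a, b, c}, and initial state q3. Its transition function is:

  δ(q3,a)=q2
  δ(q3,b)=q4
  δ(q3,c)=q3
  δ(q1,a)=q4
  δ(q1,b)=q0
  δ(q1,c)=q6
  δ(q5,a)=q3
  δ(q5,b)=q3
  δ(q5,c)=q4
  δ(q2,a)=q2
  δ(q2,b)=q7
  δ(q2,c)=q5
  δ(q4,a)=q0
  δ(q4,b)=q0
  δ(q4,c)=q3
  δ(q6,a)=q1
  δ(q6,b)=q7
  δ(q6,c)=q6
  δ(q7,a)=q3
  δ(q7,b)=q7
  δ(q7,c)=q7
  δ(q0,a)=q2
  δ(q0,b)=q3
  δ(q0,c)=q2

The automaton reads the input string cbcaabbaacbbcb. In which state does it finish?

q3 → q3 → q4 → q3 → q2 → q2 → q7 → q7 → q3 → q2 → q5 → q3 → q4 → q3 → q4

q4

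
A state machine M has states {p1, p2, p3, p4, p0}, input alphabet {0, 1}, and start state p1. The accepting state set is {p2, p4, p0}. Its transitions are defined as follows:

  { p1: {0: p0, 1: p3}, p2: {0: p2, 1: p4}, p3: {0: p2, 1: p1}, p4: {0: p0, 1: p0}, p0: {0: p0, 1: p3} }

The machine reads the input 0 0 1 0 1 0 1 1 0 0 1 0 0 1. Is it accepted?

Yes

start at p1
read '0': p1 → p0
read '0': p0 → p0
read '1': p0 → p3
read '0': p3 → p2
read '1': p2 → p4
read '0': p4 → p0
read '1': p0 → p3
read '1': p3 → p1
read '0': p1 → p0
read '0': p0 → p0
read '1': p0 → p3
read '0': p3 → p2
read '0': p2 → p2
read '1': p2 → p4
End state p4 is accepting.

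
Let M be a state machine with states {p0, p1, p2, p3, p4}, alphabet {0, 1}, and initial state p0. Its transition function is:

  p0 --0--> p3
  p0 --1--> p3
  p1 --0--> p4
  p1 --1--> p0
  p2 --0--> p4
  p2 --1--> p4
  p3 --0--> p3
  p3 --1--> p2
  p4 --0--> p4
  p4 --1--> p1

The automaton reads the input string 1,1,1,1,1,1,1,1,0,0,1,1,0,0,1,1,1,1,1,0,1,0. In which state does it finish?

Trace: p0 -1-> p3 -1-> p2 -1-> p4 -1-> p1 -1-> p0 -1-> p3 -1-> p2 -1-> p4 -0-> p4 -0-> p4 -1-> p1 -1-> p0 -0-> p3 -0-> p3 -1-> p2 -1-> p4 -1-> p1 -1-> p0 -1-> p3 -0-> p3 -1-> p2 -0-> p4

p4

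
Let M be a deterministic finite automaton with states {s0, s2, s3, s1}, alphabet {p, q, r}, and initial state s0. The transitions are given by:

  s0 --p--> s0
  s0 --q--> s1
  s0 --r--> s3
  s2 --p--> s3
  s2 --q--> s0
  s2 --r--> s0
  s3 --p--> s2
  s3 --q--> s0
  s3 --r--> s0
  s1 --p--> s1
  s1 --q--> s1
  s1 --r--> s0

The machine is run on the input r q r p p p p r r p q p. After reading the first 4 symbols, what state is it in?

start at s0
read 'r': s0 → s3
read 'q': s3 → s0
read 'r': s0 → s3
read 'p': s3 → s2
After 4 symbols: s2.

s2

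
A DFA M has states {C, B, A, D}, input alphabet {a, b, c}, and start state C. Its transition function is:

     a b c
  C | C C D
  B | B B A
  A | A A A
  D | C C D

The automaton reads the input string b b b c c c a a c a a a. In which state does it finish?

start at C
read 'b': C → C
read 'b': C → C
read 'b': C → C
read 'c': C → D
read 'c': D → D
read 'c': D → D
read 'a': D → C
read 'a': C → C
read 'c': C → D
read 'a': D → C
read 'a': C → C
read 'a': C → C

C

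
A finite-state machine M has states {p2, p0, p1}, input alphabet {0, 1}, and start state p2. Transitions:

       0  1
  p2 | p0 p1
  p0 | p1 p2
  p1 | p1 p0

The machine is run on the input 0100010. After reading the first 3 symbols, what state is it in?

start at p2
read '0': p2 → p0
read '1': p0 → p2
read '0': p2 → p0
After 3 symbols: p0.

p0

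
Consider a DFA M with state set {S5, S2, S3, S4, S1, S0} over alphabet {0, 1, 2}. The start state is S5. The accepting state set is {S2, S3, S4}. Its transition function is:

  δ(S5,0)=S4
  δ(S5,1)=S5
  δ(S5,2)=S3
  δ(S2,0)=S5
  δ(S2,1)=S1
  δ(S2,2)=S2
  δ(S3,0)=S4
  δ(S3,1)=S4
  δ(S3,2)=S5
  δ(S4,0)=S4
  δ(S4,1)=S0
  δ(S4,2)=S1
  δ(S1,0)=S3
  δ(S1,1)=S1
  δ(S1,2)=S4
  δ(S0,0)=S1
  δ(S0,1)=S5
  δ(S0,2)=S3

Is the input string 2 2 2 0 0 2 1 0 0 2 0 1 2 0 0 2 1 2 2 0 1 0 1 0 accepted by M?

Trace: S5 -2-> S3 -2-> S5 -2-> S3 -0-> S4 -0-> S4 -2-> S1 -1-> S1 -0-> S3 -0-> S4 -2-> S1 -0-> S3 -1-> S4 -2-> S1 -0-> S3 -0-> S4 -2-> S1 -1-> S1 -2-> S4 -2-> S1 -0-> S3 -1-> S4 -0-> S4 -1-> S0 -0-> S1
End state S1 is not accepting.

No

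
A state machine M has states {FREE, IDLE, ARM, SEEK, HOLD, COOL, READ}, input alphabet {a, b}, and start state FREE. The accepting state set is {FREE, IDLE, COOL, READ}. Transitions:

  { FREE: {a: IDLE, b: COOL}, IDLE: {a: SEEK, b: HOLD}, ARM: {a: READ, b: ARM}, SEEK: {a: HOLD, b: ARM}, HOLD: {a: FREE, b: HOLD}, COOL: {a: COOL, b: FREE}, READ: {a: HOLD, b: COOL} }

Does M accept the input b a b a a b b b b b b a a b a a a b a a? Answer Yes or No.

FREE → COOL → COOL → FREE → IDLE → SEEK → ARM → ARM → ARM → ARM → ARM → ARM → READ → HOLD → HOLD → FREE → IDLE → SEEK → ARM → READ → HOLD
End state HOLD is not accepting.

No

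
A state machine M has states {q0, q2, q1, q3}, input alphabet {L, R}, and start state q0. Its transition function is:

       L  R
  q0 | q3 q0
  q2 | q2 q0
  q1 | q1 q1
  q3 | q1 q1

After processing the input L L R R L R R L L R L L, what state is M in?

start at q0
read 'L': q0 → q3
read 'L': q3 → q1
read 'R': q1 → q1
read 'R': q1 → q1
read 'L': q1 → q1
read 'R': q1 → q1
read 'R': q1 → q1
read 'L': q1 → q1
read 'L': q1 → q1
read 'R': q1 → q1
read 'L': q1 → q1
read 'L': q1 → q1

q1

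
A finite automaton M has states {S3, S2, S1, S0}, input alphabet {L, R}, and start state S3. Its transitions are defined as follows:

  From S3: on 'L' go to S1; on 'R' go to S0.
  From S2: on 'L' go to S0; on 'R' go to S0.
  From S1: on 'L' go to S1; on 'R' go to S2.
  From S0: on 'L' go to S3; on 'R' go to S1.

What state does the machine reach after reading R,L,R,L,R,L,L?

start at S3
read 'R': S3 → S0
read 'L': S0 → S3
read 'R': S3 → S0
read 'L': S0 → S3
read 'R': S3 → S0
read 'L': S0 → S3
read 'L': S3 → S1

S1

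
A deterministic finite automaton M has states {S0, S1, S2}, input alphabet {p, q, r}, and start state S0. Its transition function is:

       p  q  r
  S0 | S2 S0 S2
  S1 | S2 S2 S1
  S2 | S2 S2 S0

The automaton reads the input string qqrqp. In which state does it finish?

S2

S0 → S0 → S0 → S2 → S2 → S2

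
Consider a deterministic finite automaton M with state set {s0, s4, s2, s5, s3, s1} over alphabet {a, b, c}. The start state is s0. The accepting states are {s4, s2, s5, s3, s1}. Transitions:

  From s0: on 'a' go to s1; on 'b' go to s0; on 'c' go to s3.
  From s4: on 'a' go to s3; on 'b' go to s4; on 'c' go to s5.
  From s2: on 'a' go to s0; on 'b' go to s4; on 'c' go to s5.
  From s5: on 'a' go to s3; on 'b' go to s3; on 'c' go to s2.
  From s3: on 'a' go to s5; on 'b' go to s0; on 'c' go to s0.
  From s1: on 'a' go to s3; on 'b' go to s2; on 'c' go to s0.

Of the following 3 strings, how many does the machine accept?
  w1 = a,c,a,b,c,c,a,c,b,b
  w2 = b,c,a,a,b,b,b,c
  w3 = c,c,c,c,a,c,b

1

w1: Trace: s0 -a-> s1 -c-> s0 -a-> s1 -b-> s2 -c-> s5 -c-> s2 -a-> s0 -c-> s3 -b-> s0 -b-> s0  → end s0, rejected
w2: Trace: s0 -b-> s0 -c-> s3 -a-> s5 -a-> s3 -b-> s0 -b-> s0 -b-> s0 -c-> s3  → end s3, accepted
w3: Trace: s0 -c-> s3 -c-> s0 -c-> s3 -c-> s0 -a-> s1 -c-> s0 -b-> s0  → end s0, rejected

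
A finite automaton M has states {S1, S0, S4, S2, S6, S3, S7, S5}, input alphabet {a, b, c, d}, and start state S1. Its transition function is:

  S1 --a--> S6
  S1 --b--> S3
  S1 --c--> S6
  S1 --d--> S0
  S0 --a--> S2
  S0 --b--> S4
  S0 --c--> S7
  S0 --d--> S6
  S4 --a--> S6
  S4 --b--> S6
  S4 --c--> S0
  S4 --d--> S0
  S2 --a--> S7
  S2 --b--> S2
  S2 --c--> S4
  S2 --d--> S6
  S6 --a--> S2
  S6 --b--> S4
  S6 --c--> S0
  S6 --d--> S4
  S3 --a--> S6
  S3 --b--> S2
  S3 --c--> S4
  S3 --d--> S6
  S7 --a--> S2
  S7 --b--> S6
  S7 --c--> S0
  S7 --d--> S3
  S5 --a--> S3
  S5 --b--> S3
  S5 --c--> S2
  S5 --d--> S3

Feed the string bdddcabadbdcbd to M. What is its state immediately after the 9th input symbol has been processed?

S3

Trace: S1 -b-> S3 -d-> S6 -d-> S4 -d-> S0 -c-> S7 -a-> S2 -b-> S2 -a-> S7 -d-> S3
After 9 symbols: S3.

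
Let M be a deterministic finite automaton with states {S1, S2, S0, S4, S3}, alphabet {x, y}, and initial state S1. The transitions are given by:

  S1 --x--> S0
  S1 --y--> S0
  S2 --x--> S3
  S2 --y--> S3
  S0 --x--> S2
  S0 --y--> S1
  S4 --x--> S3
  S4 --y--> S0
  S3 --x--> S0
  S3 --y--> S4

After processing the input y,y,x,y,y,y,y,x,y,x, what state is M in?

S1 → S0 → S1 → S0 → S1 → S0 → S1 → S0 → S2 → S3 → S0

S0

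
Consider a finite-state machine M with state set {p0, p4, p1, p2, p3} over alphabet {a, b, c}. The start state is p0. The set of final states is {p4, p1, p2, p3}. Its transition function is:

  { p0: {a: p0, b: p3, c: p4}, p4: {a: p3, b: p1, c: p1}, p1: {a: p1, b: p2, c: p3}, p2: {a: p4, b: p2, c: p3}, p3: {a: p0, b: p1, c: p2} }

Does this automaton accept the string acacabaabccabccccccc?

start at p0
read 'a': p0 → p0
read 'c': p0 → p4
read 'a': p4 → p3
read 'c': p3 → p2
read 'a': p2 → p4
read 'b': p4 → p1
read 'a': p1 → p1
read 'a': p1 → p1
read 'b': p1 → p2
read 'c': p2 → p3
read 'c': p3 → p2
read 'a': p2 → p4
read 'b': p4 → p1
read 'c': p1 → p3
read 'c': p3 → p2
read 'c': p2 → p3
read 'c': p3 → p2
read 'c': p2 → p3
read 'c': p3 → p2
read 'c': p2 → p3
End state p3 is accepting.

Yes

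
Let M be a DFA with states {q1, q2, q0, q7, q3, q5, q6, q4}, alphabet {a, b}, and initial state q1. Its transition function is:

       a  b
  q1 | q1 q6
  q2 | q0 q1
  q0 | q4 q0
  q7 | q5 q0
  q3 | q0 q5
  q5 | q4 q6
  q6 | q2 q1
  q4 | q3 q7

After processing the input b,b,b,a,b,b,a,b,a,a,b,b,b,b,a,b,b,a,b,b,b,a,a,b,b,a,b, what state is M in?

q1 → q6 → q1 → q6 → q2 → q1 → q6 → q2 → q1 → q1 → q1 → q6 → q1 → q6 → q1 → q1 → q6 → q1 → q1 → q6 → q1 → q6 → q2 → q0 → q0 → q0 → q4 → q7

q7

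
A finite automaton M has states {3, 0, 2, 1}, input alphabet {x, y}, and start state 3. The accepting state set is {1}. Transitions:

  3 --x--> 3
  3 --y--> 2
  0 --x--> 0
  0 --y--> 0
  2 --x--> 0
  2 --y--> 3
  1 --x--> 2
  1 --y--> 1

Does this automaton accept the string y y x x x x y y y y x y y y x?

No

3 → 2 → 3 → 3 → 3 → 3 → 3 → 2 → 3 → 2 → 3 → 3 → 2 → 3 → 2 → 0
End state 0 is not accepting.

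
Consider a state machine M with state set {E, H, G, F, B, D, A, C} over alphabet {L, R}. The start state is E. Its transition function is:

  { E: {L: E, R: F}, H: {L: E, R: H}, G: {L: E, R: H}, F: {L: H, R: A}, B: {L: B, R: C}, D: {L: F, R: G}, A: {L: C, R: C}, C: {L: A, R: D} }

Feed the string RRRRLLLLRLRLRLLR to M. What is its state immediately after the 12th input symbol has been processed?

start at E
read 'R': E → F
read 'R': F → A
read 'R': A → C
read 'R': C → D
read 'L': D → F
read 'L': F → H
read 'L': H → E
read 'L': E → E
read 'R': E → F
read 'L': F → H
read 'R': H → H
read 'L': H → E
After 12 symbols: E.

E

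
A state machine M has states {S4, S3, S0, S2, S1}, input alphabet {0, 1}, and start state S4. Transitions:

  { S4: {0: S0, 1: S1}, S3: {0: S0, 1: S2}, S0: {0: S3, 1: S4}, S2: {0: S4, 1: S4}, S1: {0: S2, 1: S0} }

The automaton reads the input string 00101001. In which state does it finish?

S1

Trace: S4 -0-> S0 -0-> S3 -1-> S2 -0-> S4 -1-> S1 -0-> S2 -0-> S4 -1-> S1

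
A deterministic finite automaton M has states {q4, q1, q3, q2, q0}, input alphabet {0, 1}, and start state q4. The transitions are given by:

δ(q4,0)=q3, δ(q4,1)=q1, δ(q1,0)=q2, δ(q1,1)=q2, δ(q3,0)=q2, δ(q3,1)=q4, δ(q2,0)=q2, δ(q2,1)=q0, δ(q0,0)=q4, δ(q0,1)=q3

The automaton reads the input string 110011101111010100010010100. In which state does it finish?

start at q4
read '1': q4 → q1
read '1': q1 → q2
read '0': q2 → q2
read '0': q2 → q2
read '1': q2 → q0
read '1': q0 → q3
read '1': q3 → q4
read '0': q4 → q3
read '1': q3 → q4
read '1': q4 → q1
read '1': q1 → q2
read '1': q2 → q0
read '0': q0 → q4
read '1': q4 → q1
read '0': q1 → q2
read '1': q2 → q0
read '0': q0 → q4
read '0': q4 → q3
read '0': q3 → q2
read '1': q2 → q0
read '0': q0 → q4
read '0': q4 → q3
read '1': q3 → q4
read '0': q4 → q3
read '1': q3 → q4
read '0': q4 → q3
read '0': q3 → q2

q2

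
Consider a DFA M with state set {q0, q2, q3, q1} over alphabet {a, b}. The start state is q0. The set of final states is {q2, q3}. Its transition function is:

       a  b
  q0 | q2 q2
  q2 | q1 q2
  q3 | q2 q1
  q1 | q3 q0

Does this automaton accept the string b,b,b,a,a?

Trace: q0 -b-> q2 -b-> q2 -b-> q2 -a-> q1 -a-> q3
End state q3 is accepting.

Yes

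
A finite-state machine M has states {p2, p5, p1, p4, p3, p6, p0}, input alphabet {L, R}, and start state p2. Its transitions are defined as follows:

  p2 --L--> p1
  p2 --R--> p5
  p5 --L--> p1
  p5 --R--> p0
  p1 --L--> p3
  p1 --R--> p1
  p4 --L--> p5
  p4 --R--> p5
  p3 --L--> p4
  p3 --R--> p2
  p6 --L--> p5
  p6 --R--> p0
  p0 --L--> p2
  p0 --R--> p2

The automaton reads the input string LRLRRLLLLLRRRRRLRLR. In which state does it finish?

p1

Trace: p2 -L-> p1 -R-> p1 -L-> p3 -R-> p2 -R-> p5 -L-> p1 -L-> p3 -L-> p4 -L-> p5 -L-> p1 -R-> p1 -R-> p1 -R-> p1 -R-> p1 -R-> p1 -L-> p3 -R-> p2 -L-> p1 -R-> p1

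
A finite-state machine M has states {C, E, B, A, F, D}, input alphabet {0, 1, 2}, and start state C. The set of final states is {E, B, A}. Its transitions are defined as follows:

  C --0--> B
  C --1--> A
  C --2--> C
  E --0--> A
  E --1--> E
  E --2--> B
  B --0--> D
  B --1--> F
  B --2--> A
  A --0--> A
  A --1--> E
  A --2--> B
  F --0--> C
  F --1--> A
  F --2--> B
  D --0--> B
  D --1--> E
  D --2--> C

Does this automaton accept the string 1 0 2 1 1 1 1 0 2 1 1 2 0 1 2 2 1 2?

start at C
read '1': C → A
read '0': A → A
read '2': A → B
read '1': B → F
read '1': F → A
read '1': A → E
read '1': E → E
read '0': E → A
read '2': A → B
read '1': B → F
read '1': F → A
read '2': A → B
read '0': B → D
read '1': D → E
read '2': E → B
read '2': B → A
read '1': A → E
read '2': E → B
End state B is accepting.

Yes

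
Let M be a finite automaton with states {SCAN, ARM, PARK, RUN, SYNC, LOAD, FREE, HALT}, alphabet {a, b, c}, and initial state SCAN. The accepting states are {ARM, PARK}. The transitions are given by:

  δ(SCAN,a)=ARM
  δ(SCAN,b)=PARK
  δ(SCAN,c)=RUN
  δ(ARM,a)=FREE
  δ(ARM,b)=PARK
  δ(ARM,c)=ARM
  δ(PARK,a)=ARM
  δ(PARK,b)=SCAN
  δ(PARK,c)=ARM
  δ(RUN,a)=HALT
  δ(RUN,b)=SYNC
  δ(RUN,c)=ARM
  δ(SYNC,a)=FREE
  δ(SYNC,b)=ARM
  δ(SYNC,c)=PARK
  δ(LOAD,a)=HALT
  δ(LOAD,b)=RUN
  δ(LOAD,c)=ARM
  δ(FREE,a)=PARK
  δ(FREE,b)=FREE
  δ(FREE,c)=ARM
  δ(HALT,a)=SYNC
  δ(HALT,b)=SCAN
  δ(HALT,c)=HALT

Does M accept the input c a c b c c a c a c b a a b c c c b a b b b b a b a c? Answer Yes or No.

Yes

SCAN → RUN → HALT → HALT → SCAN → RUN → ARM → FREE → ARM → FREE → ARM → PARK → ARM → FREE → FREE → ARM → ARM → ARM → PARK → ARM → PARK → SCAN → PARK → SCAN → ARM → PARK → ARM → ARM
End state ARM is accepting.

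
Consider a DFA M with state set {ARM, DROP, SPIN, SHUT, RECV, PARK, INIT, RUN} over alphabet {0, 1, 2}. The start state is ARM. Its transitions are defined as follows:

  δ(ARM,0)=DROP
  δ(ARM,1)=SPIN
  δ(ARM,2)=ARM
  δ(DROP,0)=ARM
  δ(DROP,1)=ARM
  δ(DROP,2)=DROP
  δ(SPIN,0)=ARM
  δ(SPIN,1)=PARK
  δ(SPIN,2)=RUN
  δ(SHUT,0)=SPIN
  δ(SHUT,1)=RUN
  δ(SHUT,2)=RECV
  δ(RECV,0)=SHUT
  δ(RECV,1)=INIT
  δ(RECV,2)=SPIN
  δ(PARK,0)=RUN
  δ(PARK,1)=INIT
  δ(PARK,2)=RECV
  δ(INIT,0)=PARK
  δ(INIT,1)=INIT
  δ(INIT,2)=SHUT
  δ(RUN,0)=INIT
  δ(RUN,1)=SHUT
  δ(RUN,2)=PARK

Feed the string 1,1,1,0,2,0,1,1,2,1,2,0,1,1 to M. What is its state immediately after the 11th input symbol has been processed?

start at ARM
read '1': ARM → SPIN
read '1': SPIN → PARK
read '1': PARK → INIT
read '0': INIT → PARK
read '2': PARK → RECV
read '0': RECV → SHUT
read '1': SHUT → RUN
read '1': RUN → SHUT
read '2': SHUT → RECV
read '1': RECV → INIT
read '2': INIT → SHUT
After 11 symbols: SHUT.

SHUT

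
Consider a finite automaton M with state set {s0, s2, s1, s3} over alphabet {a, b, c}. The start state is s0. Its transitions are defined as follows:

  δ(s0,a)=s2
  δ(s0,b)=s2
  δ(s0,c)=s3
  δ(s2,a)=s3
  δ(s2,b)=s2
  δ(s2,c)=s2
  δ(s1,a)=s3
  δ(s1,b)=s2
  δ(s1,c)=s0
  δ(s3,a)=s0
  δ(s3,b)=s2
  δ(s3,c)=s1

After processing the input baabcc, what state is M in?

Trace: s0 -b-> s2 -a-> s3 -a-> s0 -b-> s2 -c-> s2 -c-> s2

s2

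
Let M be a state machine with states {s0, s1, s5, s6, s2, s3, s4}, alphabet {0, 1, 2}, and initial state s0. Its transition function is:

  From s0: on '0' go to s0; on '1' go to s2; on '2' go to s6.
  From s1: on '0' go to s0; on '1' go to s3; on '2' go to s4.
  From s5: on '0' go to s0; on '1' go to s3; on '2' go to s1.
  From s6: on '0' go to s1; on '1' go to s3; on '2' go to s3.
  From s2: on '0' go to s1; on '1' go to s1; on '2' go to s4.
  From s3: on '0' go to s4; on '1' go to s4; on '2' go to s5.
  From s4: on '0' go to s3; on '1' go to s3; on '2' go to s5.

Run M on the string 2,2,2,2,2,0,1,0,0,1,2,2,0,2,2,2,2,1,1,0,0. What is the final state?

s4

Trace: s0 -2-> s6 -2-> s3 -2-> s5 -2-> s1 -2-> s4 -0-> s3 -1-> s4 -0-> s3 -0-> s4 -1-> s3 -2-> s5 -2-> s1 -0-> s0 -2-> s6 -2-> s3 -2-> s5 -2-> s1 -1-> s3 -1-> s4 -0-> s3 -0-> s4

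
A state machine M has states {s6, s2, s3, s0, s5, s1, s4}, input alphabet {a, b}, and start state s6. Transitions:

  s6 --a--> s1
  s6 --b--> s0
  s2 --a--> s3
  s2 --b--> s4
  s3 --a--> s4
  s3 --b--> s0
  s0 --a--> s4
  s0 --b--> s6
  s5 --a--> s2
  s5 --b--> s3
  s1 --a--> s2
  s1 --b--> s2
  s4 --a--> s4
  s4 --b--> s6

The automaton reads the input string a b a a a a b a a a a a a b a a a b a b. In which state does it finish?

s6

Trace: s6 -a-> s1 -b-> s2 -a-> s3 -a-> s4 -a-> s4 -a-> s4 -b-> s6 -a-> s1 -a-> s2 -a-> s3 -a-> s4 -a-> s4 -a-> s4 -b-> s6 -a-> s1 -a-> s2 -a-> s3 -b-> s0 -a-> s4 -b-> s6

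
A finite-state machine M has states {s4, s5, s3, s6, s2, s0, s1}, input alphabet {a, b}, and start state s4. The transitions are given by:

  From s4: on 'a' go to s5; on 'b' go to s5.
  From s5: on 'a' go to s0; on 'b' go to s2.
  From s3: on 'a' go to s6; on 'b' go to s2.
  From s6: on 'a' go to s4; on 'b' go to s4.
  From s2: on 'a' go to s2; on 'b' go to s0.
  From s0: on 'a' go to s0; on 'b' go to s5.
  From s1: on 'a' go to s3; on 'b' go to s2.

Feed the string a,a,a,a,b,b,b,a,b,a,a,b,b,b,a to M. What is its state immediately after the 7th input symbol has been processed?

s0

s4 → s5 → s0 → s0 → s0 → s5 → s2 → s0
After 7 symbols: s0.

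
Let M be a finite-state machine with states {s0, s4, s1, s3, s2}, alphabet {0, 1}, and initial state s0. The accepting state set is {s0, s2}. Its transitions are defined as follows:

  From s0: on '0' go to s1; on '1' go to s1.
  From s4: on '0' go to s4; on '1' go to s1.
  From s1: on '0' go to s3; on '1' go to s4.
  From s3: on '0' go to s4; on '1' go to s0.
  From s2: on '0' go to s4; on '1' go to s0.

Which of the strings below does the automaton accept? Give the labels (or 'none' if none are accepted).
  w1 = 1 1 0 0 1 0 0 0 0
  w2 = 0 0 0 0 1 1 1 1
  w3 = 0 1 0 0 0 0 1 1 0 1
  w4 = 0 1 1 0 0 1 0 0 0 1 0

w1:
  start at s0
  read '1': s0 → s1
  read '1': s1 → s4
  read '0': s4 → s4
  read '0': s4 → s4
  read '1': s4 → s1
  read '0': s1 → s3
  read '0': s3 → s4
  read '0': s4 → s4
  read '0': s4 → s4
  end s4, rejected
w2:
  start at s0
  read '0': s0 → s1
  read '0': s1 → s3
  read '0': s3 → s4
  read '0': s4 → s4
  read '1': s4 → s1
  read '1': s1 → s4
  read '1': s4 → s1
  read '1': s1 → s4
  end s4, rejected
w3:
  start at s0
  read '0': s0 → s1
  read '1': s1 → s4
  read '0': s4 → s4
  read '0': s4 → s4
  read '0': s4 → s4
  read '0': s4 → s4
  read '1': s4 → s1
  read '1': s1 → s4
  read '0': s4 → s4
  read '1': s4 → s1
  end s1, rejected
w4:
  start at s0
  read '0': s0 → s1
  read '1': s1 → s4
  read '1': s4 → s1
  read '0': s1 → s3
  read '0': s3 → s4
  read '1': s4 → s1
  read '0': s1 → s3
  read '0': s3 → s4
  read '0': s4 → s4
  read '1': s4 → s1
  read '0': s1 → s3
  end s3, rejected

none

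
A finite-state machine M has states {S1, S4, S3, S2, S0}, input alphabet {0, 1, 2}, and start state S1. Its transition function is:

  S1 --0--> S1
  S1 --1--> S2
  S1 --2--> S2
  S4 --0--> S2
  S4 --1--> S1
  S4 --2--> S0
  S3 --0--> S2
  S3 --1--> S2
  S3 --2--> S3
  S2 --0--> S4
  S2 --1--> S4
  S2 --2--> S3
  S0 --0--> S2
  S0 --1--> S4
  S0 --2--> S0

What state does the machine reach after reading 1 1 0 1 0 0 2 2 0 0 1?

S1

S1 → S2 → S4 → S2 → S4 → S2 → S4 → S0 → S0 → S2 → S4 → S1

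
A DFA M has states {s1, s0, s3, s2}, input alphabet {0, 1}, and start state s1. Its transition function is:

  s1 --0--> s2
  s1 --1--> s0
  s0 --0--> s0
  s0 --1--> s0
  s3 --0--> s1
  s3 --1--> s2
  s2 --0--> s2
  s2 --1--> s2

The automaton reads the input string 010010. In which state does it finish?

s2

Trace: s1 -0-> s2 -1-> s2 -0-> s2 -0-> s2 -1-> s2 -0-> s2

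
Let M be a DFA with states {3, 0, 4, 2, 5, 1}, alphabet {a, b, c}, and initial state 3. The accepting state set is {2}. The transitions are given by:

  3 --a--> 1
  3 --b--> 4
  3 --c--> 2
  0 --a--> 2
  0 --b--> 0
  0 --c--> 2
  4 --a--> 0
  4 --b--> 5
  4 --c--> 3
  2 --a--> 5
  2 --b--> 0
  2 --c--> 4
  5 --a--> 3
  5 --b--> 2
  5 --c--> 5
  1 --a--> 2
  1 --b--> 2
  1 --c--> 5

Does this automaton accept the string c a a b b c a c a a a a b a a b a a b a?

3 → 2 → 5 → 3 → 4 → 5 → 5 → 3 → 2 → 5 → 3 → 1 → 2 → 0 → 2 → 5 → 2 → 5 → 3 → 4 → 0
End state 0 is not accepting.

No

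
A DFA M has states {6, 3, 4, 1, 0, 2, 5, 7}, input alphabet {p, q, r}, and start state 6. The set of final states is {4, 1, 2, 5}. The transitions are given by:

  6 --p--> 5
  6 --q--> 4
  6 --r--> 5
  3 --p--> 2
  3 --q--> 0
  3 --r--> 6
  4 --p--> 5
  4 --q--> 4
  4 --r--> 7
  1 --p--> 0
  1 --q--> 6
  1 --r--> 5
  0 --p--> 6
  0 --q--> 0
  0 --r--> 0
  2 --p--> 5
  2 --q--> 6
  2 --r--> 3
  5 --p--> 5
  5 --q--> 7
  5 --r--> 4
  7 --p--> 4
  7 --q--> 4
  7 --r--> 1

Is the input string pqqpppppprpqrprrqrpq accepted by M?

Yes

Trace: 6 -p-> 5 -q-> 7 -q-> 4 -p-> 5 -p-> 5 -p-> 5 -p-> 5 -p-> 5 -p-> 5 -r-> 4 -p-> 5 -q-> 7 -r-> 1 -p-> 0 -r-> 0 -r-> 0 -q-> 0 -r-> 0 -p-> 6 -q-> 4
End state 4 is accepting.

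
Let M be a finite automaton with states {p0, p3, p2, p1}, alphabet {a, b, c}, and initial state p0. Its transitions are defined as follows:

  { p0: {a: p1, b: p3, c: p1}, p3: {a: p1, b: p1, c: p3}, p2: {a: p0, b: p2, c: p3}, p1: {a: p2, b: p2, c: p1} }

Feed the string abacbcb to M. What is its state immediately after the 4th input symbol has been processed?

start at p0
read 'a': p0 → p1
read 'b': p1 → p2
read 'a': p2 → p0
read 'c': p0 → p1
After 4 symbols: p1.

p1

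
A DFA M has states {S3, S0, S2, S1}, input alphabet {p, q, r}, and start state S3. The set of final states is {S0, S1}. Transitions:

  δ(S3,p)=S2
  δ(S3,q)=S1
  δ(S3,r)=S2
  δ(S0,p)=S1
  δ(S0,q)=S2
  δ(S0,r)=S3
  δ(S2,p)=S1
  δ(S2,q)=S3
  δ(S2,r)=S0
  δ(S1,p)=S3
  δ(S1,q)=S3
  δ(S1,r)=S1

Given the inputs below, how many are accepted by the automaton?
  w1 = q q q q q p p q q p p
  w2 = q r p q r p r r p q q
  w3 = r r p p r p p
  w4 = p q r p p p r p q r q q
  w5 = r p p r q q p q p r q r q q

3

w1: Trace: S3 -q-> S1 -q-> S3 -q-> S1 -q-> S3 -q-> S1 -p-> S3 -p-> S2 -q-> S3 -q-> S1 -p-> S3 -p-> S2  → end S2, rejected
w2: Trace: S3 -q-> S1 -r-> S1 -p-> S3 -q-> S1 -r-> S1 -p-> S3 -r-> S2 -r-> S0 -p-> S1 -q-> S3 -q-> S1  → end S1, accepted
w3: Trace: S3 -r-> S2 -r-> S0 -p-> S1 -p-> S3 -r-> S2 -p-> S1 -p-> S3  → end S3, rejected
w4: Trace: S3 -p-> S2 -q-> S3 -r-> S2 -p-> S1 -p-> S3 -p-> S2 -r-> S0 -p-> S1 -q-> S3 -r-> S2 -q-> S3 -q-> S1  → end S1, accepted
w5: Trace: S3 -r-> S2 -p-> S1 -p-> S3 -r-> S2 -q-> S3 -q-> S1 -p-> S3 -q-> S1 -p-> S3 -r-> S2 -q-> S3 -r-> S2 -q-> S3 -q-> S1  → end S1, accepted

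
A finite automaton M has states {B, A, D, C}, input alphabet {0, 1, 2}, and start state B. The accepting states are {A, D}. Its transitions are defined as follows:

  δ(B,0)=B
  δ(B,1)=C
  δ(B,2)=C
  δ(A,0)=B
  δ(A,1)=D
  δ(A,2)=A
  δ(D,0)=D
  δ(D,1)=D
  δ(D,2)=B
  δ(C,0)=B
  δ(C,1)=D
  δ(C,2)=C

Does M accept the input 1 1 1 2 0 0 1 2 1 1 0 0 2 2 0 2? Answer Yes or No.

No

start at B
read '1': B → C
read '1': C → D
read '1': D → D
read '2': D → B
read '0': B → B
read '0': B → B
read '1': B → C
read '2': C → C
read '1': C → D
read '1': D → D
read '0': D → D
read '0': D → D
read '2': D → B
read '2': B → C
read '0': C → B
read '2': B → C
End state C is not accepting.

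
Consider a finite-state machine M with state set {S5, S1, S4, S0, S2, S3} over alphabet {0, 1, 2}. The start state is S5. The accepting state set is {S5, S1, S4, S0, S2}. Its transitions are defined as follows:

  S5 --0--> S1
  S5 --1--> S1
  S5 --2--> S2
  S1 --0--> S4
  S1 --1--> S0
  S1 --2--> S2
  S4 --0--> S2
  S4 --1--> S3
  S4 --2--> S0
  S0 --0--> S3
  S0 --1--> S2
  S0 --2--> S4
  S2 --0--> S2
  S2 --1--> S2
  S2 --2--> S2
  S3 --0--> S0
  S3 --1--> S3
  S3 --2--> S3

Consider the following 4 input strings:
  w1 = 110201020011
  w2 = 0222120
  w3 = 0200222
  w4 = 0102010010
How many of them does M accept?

4

w1:
  start at S5
  read '1': S5 → S1
  read '1': S1 → S0
  read '0': S0 → S3
  read '2': S3 → S3
  read '0': S3 → S0
  read '1': S0 → S2
  read '0': S2 → S2
  read '2': S2 → S2
  read '0': S2 → S2
  read '0': S2 → S2
  read '1': S2 → S2
  read '1': S2 → S2
  end S2, accepted
w2:
  start at S5
  read '0': S5 → S1
  read '2': S1 → S2
  read '2': S2 → S2
  read '2': S2 → S2
  read '1': S2 → S2
  read '2': S2 → S2
  read '0': S2 → S2
  end S2, accepted
w3:
  start at S5
  read '0': S5 → S1
  read '2': S1 → S2
  read '0': S2 → S2
  read '0': S2 → S2
  read '2': S2 → S2
  read '2': S2 → S2
  read '2': S2 → S2
  end S2, accepted
w4:
  start at S5
  read '0': S5 → S1
  read '1': S1 → S0
  read '0': S0 → S3
  read '2': S3 → S3
  read '0': S3 → S0
  read '1': S0 → S2
  read '0': S2 → S2
  read '0': S2 → S2
  read '1': S2 → S2
  read '0': S2 → S2
  end S2, accepted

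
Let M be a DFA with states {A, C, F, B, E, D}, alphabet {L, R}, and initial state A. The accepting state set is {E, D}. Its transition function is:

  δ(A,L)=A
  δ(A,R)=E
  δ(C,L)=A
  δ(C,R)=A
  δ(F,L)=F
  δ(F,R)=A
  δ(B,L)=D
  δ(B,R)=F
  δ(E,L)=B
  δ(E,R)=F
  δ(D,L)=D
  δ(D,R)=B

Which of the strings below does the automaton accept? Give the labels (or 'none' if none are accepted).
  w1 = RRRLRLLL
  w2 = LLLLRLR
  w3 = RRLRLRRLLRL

w1

w1: Trace: A -R-> E -R-> F -R-> A -L-> A -R-> E -L-> B -L-> D -L-> D  → end D, accepted
w2: Trace: A -L-> A -L-> A -L-> A -L-> A -R-> E -L-> B -R-> F  → end F, rejected
w3: Trace: A -R-> E -R-> F -L-> F -R-> A -L-> A -R-> E -R-> F -L-> F -L-> F -R-> A -L-> A  → end A, rejected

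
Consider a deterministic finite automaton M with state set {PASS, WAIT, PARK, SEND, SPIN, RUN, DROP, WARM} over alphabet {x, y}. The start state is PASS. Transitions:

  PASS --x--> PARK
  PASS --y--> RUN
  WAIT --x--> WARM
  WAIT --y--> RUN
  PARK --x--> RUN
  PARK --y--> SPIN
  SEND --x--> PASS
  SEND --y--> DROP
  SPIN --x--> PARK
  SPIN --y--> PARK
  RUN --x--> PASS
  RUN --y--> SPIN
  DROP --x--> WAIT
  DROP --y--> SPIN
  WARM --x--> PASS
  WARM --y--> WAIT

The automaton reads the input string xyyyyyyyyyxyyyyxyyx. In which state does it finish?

RUN

PASS → PARK → SPIN → PARK → SPIN → PARK → SPIN → PARK → SPIN → PARK → SPIN → PARK → SPIN → PARK → SPIN → PARK → RUN → SPIN → PARK → RUN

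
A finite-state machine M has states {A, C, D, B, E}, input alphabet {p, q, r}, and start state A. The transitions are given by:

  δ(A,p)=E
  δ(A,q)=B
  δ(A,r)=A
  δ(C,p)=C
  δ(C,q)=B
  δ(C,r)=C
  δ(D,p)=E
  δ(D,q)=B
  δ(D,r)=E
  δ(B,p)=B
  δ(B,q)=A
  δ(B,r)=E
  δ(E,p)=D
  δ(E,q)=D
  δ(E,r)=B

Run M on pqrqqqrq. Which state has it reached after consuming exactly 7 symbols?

start at A
read 'p': A → E
read 'q': E → D
read 'r': D → E
read 'q': E → D
read 'q': D → B
read 'q': B → A
read 'r': A → A
After 7 symbols: A.

A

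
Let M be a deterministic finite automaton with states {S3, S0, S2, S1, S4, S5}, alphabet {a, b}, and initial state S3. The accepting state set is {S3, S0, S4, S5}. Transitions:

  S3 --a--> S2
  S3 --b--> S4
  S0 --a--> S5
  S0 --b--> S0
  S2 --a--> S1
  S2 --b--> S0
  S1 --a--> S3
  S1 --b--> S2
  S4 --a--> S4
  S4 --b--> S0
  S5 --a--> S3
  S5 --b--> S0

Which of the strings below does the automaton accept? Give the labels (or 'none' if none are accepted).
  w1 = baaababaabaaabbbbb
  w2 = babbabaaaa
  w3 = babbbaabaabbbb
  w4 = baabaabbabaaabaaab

w1: Trace: S3 -b-> S4 -a-> S4 -a-> S4 -a-> S4 -b-> S0 -a-> S5 -b-> S0 -a-> S5 -a-> S3 -b-> S4 -a-> S4 -a-> S4 -a-> S4 -b-> S0 -b-> S0 -b-> S0 -b-> S0 -b-> S0  → end S0, accepted
w2: Trace: S3 -b-> S4 -a-> S4 -b-> S0 -b-> S0 -a-> S5 -b-> S0 -a-> S5 -a-> S3 -a-> S2 -a-> S1  → end S1, rejected
w3: Trace: S3 -b-> S4 -a-> S4 -b-> S0 -b-> S0 -b-> S0 -a-> S5 -a-> S3 -b-> S4 -a-> S4 -a-> S4 -b-> S0 -b-> S0 -b-> S0 -b-> S0  → end S0, accepted
w4: Trace: S3 -b-> S4 -a-> S4 -a-> S4 -b-> S0 -a-> S5 -a-> S3 -b-> S4 -b-> S0 -a-> S5 -b-> S0 -a-> S5 -a-> S3 -a-> S2 -b-> S0 -a-> S5 -a-> S3 -a-> S2 -b-> S0  → end S0, accepted

w1, w3, w4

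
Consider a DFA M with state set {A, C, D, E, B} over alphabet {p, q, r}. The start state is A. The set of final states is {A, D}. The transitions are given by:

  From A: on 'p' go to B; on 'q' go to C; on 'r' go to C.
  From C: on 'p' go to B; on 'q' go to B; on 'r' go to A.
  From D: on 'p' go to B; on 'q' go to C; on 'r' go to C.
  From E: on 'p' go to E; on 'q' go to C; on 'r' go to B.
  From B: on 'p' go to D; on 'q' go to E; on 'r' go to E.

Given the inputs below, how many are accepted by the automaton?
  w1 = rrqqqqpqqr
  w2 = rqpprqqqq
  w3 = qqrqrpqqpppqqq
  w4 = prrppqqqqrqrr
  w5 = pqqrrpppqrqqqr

1

w1: Trace: A -r-> C -r-> A -q-> C -q-> B -q-> E -q-> C -p-> B -q-> E -q-> C -r-> A  → end A, accepted
w2: Trace: A -r-> C -q-> B -p-> D -p-> B -r-> E -q-> C -q-> B -q-> E -q-> C  → end C, rejected
w3: Trace: A -q-> C -q-> B -r-> E -q-> C -r-> A -p-> B -q-> E -q-> C -p-> B -p-> D -p-> B -q-> E -q-> C -q-> B  → end B, rejected
w4: Trace: A -p-> B -r-> E -r-> B -p-> D -p-> B -q-> E -q-> C -q-> B -q-> E -r-> B -q-> E -r-> B -r-> E  → end E, rejected
w5: Trace: A -p-> B -q-> E -q-> C -r-> A -r-> C -p-> B -p-> D -p-> B -q-> E -r-> B -q-> E -q-> C -q-> B -r-> E  → end E, rejected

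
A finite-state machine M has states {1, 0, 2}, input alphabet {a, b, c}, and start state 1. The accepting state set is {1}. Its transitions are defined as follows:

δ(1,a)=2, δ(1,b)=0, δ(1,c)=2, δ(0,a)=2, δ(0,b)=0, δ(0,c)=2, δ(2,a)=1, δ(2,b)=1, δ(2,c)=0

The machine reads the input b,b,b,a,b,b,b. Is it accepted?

start at 1
read 'b': 1 → 0
read 'b': 0 → 0
read 'b': 0 → 0
read 'a': 0 → 2
read 'b': 2 → 1
read 'b': 1 → 0
read 'b': 0 → 0
End state 0 is not accepting.

No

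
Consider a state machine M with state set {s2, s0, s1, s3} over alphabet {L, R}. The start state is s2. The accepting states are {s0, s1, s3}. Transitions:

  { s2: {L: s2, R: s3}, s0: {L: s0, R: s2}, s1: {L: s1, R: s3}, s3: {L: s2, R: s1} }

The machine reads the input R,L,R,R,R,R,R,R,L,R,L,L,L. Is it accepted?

start at s2
read 'R': s2 → s3
read 'L': s3 → s2
read 'R': s2 → s3
read 'R': s3 → s1
read 'R': s1 → s3
read 'R': s3 → s1
read 'R': s1 → s3
read 'R': s3 → s1
read 'L': s1 → s1
read 'R': s1 → s3
read 'L': s3 → s2
read 'L': s2 → s2
read 'L': s2 → s2
End state s2 is not accepting.

No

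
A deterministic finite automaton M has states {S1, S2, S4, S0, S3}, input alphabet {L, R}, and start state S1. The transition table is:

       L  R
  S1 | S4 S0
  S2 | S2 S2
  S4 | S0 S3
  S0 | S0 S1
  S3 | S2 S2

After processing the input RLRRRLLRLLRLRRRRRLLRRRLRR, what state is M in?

start at S1
read 'R': S1 → S0
read 'L': S0 → S0
read 'R': S0 → S1
read 'R': S1 → S0
read 'R': S0 → S1
read 'L': S1 → S4
read 'L': S4 → S0
read 'R': S0 → S1
read 'L': S1 → S4
read 'L': S4 → S0
read 'R': S0 → S1
read 'L': S1 → S4
read 'R': S4 → S3
read 'R': S3 → S2
read 'R': S2 → S2
read 'R': S2 → S2
read 'R': S2 → S2
read 'L': S2 → S2
read 'L': S2 → S2
read 'R': S2 → S2
read 'R': S2 → S2
read 'R': S2 → S2
read 'L': S2 → S2
read 'R': S2 → S2
read 'R': S2 → S2

S2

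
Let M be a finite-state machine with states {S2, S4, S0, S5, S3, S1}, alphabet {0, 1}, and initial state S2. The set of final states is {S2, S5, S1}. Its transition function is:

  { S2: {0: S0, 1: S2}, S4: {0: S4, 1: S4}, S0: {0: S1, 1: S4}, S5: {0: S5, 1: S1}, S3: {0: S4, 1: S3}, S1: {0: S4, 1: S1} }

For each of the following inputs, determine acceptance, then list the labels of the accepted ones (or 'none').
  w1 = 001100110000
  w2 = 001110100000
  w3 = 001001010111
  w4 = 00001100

none

w1: S2 → S0 → S1 → S1 → S1 → S4 → S4 → S4 → S4 → S4 → S4 → S4 → S4  → end S4, rejected
w2: S2 → S0 → S1 → S1 → S1 → S1 → S4 → S4 → S4 → S4 → S4 → S4 → S4  → end S4, rejected
w3: S2 → S0 → S1 → S1 → S4 → S4 → S4 → S4 → S4 → S4 → S4 → S4 → S4  → end S4, rejected
w4: S2 → S0 → S1 → S4 → S4 → S4 → S4 → S4 → S4  → end S4, rejected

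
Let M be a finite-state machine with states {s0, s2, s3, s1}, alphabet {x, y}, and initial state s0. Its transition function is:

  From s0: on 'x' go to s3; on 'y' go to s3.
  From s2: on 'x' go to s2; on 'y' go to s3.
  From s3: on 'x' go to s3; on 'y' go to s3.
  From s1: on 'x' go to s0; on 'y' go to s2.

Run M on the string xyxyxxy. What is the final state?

start at s0
read 'x': s0 → s3
read 'y': s3 → s3
read 'x': s3 → s3
read 'y': s3 → s3
read 'x': s3 → s3
read 'x': s3 → s3
read 'y': s3 → s3

s3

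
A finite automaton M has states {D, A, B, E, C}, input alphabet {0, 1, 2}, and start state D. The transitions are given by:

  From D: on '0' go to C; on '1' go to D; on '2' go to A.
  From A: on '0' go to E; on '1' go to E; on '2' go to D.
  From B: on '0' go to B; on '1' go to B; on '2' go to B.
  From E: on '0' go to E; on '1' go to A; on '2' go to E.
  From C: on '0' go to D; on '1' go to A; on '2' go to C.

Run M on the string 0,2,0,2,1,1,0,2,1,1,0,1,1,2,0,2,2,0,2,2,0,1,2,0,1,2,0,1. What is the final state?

Trace: D -0-> C -2-> C -0-> D -2-> A -1-> E -1-> A -0-> E -2-> E -1-> A -1-> E -0-> E -1-> A -1-> E -2-> E -0-> E -2-> E -2-> E -0-> E -2-> E -2-> E -0-> E -1-> A -2-> D -0-> C -1-> A -2-> D -0-> C -1-> A

A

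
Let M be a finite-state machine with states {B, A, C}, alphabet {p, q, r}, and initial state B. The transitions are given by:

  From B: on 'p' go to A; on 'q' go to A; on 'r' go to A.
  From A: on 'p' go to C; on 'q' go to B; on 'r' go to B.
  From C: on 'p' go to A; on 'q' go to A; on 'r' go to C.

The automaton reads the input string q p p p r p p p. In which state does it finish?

Trace: B -q-> A -p-> C -p-> A -p-> C -r-> C -p-> A -p-> C -p-> A

A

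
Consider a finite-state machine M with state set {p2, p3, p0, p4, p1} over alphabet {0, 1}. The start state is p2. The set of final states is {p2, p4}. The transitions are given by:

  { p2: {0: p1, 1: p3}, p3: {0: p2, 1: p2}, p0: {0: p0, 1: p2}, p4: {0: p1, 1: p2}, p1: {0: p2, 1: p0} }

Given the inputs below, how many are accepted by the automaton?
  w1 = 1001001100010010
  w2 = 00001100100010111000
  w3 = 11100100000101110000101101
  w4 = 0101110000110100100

w1: Trace: p2 -1-> p3 -0-> p2 -0-> p1 -1-> p0 -0-> p0 -0-> p0 -1-> p2 -1-> p3 -0-> p2 -0-> p1 -0-> p2 -1-> p3 -0-> p2 -0-> p1 -1-> p0 -0-> p0  → end p0, rejected
w2: Trace: p2 -0-> p1 -0-> p2 -0-> p1 -0-> p2 -1-> p3 -1-> p2 -0-> p1 -0-> p2 -1-> p3 -0-> p2 -0-> p1 -0-> p2 -1-> p3 -0-> p2 -1-> p3 -1-> p2 -1-> p3 -0-> p2 -0-> p1 -0-> p2  → end p2, accepted
w3: Trace: p2 -1-> p3 -1-> p2 -1-> p3 -0-> p2 -0-> p1 -1-> p0 -0-> p0 -0-> p0 -0-> p0 -0-> p0 -0-> p0 -1-> p2 -0-> p1 -1-> p0 -1-> p2 -1-> p3 -0-> p2 -0-> p1 -0-> p2 -0-> p1 -1-> p0 -0-> p0 -1-> p2 -1-> p3 -0-> p2 -1-> p3  → end p3, rejected
w4: Trace: p2 -0-> p1 -1-> p0 -0-> p0 -1-> p2 -1-> p3 -1-> p2 -0-> p1 -0-> p2 -0-> p1 -0-> p2 -1-> p3 -1-> p2 -0-> p1 -1-> p0 -0-> p0 -0-> p0 -1-> p2 -0-> p1 -0-> p2  → end p2, accepted

2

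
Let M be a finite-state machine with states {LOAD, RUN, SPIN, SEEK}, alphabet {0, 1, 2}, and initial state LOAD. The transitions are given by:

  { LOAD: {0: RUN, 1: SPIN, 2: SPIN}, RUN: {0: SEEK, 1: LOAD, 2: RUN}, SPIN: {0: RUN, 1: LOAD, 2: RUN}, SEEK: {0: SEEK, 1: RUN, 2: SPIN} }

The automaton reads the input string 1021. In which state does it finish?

Trace: LOAD -1-> SPIN -0-> RUN -2-> RUN -1-> LOAD

LOAD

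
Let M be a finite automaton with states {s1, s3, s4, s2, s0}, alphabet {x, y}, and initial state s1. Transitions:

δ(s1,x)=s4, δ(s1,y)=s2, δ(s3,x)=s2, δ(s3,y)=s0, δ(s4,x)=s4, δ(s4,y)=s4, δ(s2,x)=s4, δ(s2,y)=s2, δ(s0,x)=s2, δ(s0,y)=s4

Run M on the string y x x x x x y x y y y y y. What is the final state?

Trace: s1 -y-> s2 -x-> s4 -x-> s4 -x-> s4 -x-> s4 -x-> s4 -y-> s4 -x-> s4 -y-> s4 -y-> s4 -y-> s4 -y-> s4 -y-> s4

s4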